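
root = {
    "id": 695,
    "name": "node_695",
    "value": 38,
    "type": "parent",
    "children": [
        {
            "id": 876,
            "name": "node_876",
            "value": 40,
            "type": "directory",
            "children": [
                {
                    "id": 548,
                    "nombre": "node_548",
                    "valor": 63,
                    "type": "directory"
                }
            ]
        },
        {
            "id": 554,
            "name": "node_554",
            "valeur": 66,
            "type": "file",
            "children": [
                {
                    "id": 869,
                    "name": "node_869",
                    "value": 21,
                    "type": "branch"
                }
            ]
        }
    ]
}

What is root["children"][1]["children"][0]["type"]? "branch"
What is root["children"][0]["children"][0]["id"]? 548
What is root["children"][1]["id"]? 554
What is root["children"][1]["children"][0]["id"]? 869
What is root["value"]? 38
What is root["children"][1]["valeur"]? 66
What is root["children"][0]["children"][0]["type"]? "directory"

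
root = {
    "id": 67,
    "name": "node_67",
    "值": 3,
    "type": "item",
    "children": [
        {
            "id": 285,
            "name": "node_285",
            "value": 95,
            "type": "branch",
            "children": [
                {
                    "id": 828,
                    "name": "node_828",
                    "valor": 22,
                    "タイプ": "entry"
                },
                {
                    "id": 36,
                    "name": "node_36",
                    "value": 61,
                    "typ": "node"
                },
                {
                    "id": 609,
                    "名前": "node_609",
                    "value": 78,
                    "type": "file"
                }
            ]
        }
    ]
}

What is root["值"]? 3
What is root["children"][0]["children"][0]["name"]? "node_828"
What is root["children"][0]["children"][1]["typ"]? "node"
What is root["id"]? 67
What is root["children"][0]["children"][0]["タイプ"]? "entry"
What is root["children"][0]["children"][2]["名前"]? "node_609"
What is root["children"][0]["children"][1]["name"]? "node_36"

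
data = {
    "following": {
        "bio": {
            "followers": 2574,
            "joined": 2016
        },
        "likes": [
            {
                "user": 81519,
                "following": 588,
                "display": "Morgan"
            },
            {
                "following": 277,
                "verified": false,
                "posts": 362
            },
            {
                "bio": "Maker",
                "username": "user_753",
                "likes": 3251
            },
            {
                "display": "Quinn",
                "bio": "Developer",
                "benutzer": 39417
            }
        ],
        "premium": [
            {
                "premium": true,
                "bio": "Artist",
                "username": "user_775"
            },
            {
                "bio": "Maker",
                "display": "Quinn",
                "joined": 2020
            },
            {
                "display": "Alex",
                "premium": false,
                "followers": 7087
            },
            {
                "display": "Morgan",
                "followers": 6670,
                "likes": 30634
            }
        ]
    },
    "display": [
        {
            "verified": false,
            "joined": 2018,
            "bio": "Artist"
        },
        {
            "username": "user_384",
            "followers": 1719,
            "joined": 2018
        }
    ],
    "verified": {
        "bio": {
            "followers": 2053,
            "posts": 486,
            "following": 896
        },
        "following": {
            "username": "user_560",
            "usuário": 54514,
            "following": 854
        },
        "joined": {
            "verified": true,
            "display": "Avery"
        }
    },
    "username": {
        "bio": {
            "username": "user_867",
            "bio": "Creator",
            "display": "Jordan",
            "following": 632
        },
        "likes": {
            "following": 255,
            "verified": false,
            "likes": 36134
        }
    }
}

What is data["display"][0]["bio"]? "Artist"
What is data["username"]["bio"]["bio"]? "Creator"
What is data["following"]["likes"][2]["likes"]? 3251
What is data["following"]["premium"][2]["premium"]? False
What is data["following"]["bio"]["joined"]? 2016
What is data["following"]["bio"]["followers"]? 2574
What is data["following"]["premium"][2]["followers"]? 7087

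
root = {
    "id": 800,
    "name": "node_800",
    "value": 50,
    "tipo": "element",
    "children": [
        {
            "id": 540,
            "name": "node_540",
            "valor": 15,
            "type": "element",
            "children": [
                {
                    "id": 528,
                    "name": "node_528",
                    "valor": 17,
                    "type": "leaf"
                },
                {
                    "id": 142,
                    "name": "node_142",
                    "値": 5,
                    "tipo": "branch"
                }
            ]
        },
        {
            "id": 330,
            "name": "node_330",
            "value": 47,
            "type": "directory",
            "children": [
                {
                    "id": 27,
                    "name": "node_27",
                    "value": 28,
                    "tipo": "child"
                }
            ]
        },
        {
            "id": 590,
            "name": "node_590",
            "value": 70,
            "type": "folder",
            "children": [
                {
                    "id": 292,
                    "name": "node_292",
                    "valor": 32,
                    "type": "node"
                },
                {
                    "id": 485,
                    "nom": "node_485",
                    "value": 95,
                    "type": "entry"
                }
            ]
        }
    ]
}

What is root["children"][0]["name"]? "node_540"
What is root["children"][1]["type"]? "directory"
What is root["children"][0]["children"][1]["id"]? 142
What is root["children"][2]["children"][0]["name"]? "node_292"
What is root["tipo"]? "element"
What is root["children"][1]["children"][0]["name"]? "node_27"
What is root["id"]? 800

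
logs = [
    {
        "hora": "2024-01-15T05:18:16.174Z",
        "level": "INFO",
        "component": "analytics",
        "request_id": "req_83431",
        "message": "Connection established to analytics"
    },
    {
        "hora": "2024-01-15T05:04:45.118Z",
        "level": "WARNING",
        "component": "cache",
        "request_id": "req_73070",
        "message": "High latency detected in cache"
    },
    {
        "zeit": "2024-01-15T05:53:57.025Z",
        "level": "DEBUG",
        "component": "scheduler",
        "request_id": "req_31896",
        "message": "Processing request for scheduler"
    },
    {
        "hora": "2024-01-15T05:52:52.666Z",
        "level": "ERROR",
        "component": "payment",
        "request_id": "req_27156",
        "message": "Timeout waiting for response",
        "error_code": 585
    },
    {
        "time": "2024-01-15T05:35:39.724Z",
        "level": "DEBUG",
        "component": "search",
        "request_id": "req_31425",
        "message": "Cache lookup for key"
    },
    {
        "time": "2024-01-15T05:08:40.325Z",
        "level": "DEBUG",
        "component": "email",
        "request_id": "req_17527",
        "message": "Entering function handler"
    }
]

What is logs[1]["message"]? "High latency detected in cache"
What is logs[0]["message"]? "Connection established to analytics"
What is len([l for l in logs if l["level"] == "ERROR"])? 1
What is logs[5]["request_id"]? "req_17527"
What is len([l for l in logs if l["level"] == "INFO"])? 1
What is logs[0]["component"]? "analytics"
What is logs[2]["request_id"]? "req_31896"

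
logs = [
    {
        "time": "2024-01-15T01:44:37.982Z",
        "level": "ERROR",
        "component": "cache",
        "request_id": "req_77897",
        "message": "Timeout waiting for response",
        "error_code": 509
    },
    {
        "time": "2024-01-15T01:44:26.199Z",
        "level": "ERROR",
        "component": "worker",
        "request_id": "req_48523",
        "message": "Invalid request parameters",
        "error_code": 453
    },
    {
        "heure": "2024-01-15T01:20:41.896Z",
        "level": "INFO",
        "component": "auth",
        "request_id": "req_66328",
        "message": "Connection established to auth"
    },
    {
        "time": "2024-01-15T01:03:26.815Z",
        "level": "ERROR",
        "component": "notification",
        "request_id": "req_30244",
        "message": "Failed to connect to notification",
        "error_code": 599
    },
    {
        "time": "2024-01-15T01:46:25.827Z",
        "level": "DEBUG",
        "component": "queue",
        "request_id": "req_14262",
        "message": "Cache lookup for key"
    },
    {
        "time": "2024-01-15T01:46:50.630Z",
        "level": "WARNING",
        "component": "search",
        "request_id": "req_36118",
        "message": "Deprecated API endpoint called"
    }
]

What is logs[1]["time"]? "2024-01-15T01:44:26.199Z"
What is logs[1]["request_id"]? "req_48523"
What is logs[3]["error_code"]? 599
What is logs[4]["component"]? "queue"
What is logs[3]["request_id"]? "req_30244"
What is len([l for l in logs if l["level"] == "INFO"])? 1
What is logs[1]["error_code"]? 453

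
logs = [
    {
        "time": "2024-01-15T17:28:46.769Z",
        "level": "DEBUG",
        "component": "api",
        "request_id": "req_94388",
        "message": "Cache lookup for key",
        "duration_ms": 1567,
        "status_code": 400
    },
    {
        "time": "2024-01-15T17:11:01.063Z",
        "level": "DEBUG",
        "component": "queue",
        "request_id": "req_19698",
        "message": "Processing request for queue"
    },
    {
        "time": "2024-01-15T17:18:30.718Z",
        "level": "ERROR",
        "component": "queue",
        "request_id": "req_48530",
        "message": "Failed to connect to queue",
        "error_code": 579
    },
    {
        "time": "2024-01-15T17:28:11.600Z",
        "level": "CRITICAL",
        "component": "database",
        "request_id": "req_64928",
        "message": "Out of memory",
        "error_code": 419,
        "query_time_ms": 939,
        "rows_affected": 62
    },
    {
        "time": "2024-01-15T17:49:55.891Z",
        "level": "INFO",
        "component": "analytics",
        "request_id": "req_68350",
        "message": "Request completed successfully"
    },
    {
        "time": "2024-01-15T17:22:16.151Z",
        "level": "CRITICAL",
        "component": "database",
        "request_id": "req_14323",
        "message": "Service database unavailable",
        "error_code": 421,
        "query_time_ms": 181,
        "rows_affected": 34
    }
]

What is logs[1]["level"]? "DEBUG"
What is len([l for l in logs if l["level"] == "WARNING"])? 0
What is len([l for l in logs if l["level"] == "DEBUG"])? 2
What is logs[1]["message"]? "Processing request for queue"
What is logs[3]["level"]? "CRITICAL"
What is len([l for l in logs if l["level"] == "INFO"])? 1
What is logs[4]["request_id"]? "req_68350"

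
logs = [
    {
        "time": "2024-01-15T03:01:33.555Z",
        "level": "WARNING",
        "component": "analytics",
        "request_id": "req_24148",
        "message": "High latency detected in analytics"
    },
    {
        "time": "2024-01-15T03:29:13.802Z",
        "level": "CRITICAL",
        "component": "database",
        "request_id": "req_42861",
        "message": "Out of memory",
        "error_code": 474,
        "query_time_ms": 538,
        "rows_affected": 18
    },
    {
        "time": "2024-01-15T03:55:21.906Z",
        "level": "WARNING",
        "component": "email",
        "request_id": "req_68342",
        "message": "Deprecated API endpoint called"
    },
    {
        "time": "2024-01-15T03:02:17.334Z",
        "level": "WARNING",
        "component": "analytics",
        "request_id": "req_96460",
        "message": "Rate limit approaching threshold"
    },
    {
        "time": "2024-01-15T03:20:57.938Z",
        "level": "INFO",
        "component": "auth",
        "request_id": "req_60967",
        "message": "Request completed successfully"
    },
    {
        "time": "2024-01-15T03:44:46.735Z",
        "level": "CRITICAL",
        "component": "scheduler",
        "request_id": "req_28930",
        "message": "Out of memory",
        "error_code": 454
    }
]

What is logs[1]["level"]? "CRITICAL"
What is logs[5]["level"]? "CRITICAL"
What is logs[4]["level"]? "INFO"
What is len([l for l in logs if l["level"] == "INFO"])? 1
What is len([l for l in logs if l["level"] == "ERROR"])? 0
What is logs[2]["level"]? "WARNING"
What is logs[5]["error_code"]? 454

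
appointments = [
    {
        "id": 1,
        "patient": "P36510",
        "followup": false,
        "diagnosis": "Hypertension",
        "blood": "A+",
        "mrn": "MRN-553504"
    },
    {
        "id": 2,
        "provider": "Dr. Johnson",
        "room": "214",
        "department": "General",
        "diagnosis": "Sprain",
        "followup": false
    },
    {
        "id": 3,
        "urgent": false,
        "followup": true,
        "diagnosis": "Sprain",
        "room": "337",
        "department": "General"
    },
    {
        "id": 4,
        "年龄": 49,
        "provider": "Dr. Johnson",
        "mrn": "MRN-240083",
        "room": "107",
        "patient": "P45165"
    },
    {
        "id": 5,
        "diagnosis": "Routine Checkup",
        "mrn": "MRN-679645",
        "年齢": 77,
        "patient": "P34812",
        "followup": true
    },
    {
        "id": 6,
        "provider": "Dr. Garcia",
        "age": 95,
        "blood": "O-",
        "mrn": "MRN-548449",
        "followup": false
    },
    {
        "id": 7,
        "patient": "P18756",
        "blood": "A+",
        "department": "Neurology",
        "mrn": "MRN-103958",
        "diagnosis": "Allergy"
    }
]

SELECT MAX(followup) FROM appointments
True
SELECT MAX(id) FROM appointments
7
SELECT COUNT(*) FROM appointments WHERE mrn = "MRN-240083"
1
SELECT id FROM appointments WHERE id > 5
[6, 7]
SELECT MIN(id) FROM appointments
1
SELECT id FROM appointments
[1, 2, 3, 4, 5, 6, 7]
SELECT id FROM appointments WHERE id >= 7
[7]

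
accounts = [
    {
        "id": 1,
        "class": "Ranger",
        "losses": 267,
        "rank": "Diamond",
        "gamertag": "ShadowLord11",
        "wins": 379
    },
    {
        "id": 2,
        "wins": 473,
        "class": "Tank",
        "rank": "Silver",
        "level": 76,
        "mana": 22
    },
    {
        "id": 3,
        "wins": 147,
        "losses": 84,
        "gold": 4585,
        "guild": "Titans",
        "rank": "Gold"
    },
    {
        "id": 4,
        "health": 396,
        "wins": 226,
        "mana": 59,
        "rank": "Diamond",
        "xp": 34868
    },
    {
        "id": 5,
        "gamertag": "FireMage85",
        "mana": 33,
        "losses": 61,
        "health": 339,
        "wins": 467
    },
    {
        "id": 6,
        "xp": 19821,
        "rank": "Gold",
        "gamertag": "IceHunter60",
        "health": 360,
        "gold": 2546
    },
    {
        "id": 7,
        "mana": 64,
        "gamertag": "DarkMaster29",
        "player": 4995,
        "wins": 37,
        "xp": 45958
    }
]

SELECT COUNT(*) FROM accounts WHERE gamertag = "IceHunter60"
1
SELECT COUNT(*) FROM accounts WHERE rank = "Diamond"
2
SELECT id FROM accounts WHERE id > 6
[7]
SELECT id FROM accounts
[1, 2, 3, 4, 5, 6, 7]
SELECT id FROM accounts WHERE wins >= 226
[1, 2, 4, 5]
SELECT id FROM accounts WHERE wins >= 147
[1, 2, 3, 4, 5]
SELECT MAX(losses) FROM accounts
267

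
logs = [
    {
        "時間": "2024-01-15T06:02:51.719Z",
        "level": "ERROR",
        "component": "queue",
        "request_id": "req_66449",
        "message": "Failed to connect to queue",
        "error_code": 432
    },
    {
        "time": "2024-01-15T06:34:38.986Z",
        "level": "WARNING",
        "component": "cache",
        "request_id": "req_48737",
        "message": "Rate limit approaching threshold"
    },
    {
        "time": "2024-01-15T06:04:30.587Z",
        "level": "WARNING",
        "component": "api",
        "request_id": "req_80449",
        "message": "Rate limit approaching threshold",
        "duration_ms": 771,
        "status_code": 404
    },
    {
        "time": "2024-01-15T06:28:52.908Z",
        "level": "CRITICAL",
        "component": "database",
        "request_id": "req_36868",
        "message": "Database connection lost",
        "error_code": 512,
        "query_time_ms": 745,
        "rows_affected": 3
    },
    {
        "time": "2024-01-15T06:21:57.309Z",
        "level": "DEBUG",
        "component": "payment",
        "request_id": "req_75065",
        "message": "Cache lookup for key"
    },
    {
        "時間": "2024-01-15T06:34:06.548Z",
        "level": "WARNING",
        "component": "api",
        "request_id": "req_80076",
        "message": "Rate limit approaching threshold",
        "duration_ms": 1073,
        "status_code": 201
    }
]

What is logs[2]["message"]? "Rate limit approaching threshold"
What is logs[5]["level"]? "WARNING"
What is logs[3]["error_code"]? 512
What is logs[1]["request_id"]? "req_48737"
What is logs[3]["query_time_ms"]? 745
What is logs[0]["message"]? "Failed to connect to queue"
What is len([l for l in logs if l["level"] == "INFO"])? 0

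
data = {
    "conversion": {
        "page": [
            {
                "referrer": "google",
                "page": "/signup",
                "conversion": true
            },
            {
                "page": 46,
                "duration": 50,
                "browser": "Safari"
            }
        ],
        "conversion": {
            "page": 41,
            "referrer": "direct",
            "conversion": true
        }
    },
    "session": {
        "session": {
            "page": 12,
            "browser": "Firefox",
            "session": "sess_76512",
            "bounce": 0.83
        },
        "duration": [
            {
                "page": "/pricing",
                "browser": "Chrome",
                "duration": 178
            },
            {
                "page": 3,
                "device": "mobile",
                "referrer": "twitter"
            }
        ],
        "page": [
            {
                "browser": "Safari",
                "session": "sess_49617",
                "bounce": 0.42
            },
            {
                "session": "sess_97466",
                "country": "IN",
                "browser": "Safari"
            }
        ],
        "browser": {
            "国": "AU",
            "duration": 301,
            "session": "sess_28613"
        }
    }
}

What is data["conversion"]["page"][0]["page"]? "/signup"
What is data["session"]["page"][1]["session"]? "sess_97466"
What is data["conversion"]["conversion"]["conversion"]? True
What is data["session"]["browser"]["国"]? "AU"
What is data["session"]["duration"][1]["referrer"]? "twitter"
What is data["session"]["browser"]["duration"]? 301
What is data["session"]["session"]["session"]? "sess_76512"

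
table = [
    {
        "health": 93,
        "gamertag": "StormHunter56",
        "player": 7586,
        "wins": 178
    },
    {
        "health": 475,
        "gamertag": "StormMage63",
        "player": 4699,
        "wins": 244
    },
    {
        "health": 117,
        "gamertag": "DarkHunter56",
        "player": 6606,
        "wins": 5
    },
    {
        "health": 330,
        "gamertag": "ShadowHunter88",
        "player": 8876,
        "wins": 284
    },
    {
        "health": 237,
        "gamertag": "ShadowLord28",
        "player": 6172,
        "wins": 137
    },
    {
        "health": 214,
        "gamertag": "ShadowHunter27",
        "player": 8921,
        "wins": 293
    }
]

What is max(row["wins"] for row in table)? 293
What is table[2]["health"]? 117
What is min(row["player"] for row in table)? 4699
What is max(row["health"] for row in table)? 475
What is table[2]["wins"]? 5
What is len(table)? 6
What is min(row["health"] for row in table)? 93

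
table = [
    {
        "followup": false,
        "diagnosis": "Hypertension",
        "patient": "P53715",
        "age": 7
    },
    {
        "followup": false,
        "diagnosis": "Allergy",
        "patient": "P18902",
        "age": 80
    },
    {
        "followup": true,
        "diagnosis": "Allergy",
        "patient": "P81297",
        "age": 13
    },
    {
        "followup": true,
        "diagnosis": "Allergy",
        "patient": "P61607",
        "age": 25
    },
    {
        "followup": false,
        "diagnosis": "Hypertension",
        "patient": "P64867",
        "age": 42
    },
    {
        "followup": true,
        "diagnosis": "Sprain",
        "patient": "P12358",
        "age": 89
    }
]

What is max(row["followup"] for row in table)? True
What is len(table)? 6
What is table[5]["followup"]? True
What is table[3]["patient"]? "P61607"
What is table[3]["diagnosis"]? "Allergy"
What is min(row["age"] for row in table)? 7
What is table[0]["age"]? 7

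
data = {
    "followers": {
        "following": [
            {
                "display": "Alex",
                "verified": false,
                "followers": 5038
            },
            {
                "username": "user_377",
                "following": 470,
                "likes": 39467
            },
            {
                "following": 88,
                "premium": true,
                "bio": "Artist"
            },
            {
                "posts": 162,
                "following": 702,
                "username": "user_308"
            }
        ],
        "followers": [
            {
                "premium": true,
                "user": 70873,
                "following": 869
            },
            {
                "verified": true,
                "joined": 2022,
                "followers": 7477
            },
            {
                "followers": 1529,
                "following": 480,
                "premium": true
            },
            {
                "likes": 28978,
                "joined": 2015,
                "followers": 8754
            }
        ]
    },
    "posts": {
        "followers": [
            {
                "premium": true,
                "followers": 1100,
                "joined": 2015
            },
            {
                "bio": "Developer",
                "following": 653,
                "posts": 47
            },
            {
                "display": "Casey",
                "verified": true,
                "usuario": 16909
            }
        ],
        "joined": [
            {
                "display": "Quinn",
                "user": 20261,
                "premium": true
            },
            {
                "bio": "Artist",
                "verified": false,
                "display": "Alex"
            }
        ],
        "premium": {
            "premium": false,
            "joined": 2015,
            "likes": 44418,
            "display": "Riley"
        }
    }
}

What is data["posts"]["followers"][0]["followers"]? 1100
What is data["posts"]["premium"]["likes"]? 44418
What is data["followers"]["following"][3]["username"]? "user_308"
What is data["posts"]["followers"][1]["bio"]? "Developer"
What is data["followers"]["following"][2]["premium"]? True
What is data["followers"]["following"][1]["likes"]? 39467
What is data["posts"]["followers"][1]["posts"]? 47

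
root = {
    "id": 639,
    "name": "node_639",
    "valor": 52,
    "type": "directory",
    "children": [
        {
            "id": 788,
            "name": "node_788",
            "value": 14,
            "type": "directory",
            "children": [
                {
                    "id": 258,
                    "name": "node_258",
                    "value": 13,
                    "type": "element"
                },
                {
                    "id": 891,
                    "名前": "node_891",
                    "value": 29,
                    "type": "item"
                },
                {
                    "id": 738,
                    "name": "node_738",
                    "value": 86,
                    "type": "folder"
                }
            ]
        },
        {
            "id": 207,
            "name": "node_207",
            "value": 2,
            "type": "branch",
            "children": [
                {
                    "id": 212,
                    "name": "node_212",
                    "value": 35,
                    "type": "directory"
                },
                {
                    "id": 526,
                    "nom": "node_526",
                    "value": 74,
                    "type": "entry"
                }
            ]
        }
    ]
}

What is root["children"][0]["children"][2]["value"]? 86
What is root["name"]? "node_639"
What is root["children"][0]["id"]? 788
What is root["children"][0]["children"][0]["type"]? "element"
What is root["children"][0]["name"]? "node_788"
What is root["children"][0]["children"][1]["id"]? 891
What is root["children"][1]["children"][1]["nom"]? "node_526"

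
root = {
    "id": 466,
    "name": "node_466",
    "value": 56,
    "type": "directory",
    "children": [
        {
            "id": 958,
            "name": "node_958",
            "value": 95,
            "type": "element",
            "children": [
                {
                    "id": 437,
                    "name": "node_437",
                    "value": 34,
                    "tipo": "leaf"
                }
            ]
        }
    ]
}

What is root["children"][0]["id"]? 958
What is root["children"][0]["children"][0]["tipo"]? "leaf"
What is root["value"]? 56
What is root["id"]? 466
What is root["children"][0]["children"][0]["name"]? "node_437"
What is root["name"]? "node_466"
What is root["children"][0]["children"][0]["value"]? 34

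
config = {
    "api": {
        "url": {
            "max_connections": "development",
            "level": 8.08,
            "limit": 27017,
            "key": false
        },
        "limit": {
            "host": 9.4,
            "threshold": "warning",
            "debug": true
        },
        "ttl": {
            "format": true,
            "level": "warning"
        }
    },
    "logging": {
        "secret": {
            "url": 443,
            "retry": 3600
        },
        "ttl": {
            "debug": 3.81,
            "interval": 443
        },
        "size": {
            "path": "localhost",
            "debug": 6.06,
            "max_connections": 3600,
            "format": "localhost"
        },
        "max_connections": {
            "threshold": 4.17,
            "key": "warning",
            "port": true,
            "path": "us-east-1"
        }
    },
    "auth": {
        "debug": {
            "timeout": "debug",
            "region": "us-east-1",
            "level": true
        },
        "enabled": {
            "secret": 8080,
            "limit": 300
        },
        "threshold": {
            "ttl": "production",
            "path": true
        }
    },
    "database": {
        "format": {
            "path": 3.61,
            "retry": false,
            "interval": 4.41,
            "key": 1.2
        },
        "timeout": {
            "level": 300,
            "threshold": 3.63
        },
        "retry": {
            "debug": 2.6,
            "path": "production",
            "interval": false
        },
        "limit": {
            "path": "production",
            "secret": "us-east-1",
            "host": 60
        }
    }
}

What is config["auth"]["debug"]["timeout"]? "debug"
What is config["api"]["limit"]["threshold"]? "warning"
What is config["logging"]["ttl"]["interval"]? 443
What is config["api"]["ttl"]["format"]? True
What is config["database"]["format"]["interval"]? 4.41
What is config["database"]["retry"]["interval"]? False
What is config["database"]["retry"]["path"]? "production"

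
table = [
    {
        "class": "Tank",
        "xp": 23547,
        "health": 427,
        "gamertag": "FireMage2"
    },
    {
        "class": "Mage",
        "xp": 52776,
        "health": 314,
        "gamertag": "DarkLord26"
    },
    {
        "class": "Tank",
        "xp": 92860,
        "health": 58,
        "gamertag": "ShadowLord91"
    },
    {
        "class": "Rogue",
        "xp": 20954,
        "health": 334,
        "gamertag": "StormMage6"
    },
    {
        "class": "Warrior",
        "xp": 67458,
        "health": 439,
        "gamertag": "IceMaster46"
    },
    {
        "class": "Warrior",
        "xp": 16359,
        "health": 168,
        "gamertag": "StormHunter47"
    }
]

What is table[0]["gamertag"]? "FireMage2"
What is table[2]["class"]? "Tank"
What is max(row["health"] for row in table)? 439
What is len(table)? 6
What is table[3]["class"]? "Rogue"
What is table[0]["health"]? 427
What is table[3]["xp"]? 20954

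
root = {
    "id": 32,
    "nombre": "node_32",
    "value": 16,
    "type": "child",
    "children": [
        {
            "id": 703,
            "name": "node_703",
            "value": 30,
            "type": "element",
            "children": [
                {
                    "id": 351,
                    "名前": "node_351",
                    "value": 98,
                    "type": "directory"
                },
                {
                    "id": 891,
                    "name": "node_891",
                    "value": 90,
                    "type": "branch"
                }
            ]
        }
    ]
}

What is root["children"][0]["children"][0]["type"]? "directory"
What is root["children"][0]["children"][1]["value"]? 90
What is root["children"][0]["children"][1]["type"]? "branch"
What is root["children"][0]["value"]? 30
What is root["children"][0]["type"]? "element"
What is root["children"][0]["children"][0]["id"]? 351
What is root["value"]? 16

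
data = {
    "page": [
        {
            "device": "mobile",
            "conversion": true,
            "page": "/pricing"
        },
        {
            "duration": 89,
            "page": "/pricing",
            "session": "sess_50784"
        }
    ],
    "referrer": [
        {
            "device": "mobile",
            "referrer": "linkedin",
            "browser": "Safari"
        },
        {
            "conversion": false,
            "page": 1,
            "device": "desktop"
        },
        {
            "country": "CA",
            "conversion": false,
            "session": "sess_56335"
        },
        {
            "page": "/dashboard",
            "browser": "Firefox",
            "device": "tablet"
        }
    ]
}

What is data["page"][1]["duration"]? 89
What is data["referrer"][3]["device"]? "tablet"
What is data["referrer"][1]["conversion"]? False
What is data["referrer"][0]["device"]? "mobile"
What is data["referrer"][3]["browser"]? "Firefox"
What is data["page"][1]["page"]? "/pricing"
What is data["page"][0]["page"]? "/pricing"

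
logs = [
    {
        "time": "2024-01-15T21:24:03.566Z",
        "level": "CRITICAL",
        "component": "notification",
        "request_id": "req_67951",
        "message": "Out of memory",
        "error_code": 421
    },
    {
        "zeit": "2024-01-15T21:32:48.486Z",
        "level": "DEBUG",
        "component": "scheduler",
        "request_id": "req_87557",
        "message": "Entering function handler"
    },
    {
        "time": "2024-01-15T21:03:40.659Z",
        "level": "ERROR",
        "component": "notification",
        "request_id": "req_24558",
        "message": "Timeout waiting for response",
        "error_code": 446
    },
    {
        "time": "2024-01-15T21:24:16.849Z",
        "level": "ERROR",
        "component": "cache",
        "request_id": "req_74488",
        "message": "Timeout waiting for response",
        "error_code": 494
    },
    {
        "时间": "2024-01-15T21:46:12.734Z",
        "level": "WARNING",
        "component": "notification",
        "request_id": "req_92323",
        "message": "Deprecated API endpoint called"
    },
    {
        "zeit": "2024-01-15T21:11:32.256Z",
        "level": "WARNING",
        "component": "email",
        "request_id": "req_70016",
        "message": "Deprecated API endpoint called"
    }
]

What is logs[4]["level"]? "WARNING"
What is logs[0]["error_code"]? 421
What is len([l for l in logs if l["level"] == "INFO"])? 0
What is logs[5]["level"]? "WARNING"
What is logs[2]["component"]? "notification"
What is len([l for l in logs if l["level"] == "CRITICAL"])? 1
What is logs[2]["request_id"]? "req_24558"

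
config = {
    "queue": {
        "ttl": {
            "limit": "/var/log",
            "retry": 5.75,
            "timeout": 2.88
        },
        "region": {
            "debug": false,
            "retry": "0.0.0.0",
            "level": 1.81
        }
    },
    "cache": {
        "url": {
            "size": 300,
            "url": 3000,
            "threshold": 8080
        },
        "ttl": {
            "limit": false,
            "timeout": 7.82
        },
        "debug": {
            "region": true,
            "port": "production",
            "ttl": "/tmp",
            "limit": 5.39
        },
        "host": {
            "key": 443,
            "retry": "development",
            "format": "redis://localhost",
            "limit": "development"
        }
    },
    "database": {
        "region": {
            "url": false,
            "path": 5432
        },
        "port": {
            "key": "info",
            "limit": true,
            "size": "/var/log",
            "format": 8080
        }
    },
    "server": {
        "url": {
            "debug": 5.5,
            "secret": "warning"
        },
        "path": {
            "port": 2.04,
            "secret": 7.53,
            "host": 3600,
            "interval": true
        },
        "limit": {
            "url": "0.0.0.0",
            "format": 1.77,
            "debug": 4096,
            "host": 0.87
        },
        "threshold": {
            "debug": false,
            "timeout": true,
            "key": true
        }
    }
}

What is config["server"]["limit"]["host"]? 0.87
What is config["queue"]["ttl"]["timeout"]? 2.88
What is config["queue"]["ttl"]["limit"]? "/var/log"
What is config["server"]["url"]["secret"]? "warning"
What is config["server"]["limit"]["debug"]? 4096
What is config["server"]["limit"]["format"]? 1.77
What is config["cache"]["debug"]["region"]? True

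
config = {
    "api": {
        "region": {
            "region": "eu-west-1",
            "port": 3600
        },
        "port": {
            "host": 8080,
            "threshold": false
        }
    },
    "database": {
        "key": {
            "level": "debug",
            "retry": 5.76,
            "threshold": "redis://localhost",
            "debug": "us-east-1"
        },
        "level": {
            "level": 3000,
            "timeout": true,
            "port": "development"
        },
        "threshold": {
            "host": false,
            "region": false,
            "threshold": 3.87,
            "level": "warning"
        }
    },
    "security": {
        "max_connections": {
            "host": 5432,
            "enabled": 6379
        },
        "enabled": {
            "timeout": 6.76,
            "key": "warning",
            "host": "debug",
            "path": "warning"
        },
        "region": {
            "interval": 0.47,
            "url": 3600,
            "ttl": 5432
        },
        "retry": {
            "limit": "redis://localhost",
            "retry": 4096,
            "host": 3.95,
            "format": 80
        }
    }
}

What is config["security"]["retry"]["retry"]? 4096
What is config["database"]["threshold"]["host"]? False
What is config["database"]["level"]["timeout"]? True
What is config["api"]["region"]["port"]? 3600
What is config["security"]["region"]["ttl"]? 5432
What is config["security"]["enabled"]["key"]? "warning"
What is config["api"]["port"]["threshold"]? False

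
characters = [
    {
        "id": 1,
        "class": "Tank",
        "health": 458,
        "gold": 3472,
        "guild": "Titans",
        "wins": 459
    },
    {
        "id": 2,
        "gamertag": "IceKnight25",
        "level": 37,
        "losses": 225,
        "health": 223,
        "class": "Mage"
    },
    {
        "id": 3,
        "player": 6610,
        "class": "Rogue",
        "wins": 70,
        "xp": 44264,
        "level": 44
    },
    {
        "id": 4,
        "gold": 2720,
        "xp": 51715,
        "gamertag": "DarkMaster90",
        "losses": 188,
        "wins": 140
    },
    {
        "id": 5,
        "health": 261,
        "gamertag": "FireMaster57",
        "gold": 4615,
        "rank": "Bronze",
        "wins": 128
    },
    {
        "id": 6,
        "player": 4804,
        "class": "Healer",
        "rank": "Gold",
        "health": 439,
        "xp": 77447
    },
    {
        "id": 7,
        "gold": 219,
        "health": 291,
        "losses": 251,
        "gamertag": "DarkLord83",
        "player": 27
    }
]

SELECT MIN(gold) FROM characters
219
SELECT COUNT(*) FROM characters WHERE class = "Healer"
1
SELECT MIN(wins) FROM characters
70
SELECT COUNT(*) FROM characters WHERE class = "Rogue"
1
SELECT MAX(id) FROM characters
7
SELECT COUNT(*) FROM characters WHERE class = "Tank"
1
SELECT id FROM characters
[1, 2, 3, 4, 5, 6, 7]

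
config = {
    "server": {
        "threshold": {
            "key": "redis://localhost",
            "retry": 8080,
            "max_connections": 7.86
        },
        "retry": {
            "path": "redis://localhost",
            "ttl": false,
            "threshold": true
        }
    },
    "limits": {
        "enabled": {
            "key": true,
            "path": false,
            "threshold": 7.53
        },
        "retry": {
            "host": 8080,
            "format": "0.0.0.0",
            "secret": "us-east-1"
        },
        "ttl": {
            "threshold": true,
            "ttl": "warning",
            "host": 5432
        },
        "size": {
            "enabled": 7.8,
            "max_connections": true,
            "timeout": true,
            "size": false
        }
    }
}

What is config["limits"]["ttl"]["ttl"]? "warning"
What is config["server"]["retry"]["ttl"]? False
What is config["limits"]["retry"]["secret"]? "us-east-1"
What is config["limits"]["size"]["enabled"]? 7.8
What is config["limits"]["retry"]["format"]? "0.0.0.0"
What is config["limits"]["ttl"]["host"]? 5432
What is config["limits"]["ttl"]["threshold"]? True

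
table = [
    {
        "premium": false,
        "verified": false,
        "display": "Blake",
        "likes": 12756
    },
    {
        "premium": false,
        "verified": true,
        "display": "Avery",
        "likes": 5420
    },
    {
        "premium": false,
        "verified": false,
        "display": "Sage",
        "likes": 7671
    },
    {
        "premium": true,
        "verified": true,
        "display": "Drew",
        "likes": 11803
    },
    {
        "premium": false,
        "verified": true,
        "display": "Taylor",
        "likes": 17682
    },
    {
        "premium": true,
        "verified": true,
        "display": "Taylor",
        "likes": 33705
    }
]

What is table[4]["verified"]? True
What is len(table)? 6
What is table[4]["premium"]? False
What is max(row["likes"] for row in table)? 33705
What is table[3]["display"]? "Drew"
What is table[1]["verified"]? True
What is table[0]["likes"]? 12756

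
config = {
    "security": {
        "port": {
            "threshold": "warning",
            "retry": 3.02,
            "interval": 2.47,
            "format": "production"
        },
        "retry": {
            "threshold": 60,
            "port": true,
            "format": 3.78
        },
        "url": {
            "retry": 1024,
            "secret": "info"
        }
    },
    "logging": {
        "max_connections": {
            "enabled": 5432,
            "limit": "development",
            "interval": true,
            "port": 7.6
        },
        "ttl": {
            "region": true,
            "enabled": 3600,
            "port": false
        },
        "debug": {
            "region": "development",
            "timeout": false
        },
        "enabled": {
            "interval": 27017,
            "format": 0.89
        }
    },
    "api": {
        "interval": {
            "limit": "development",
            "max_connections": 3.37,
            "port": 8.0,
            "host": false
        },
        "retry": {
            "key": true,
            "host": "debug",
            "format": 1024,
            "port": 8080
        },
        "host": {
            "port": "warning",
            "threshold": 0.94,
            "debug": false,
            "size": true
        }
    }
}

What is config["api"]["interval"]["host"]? False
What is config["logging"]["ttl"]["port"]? False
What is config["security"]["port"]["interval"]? 2.47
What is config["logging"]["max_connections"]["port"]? 7.6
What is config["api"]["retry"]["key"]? True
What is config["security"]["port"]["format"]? "production"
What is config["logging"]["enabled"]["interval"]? 27017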